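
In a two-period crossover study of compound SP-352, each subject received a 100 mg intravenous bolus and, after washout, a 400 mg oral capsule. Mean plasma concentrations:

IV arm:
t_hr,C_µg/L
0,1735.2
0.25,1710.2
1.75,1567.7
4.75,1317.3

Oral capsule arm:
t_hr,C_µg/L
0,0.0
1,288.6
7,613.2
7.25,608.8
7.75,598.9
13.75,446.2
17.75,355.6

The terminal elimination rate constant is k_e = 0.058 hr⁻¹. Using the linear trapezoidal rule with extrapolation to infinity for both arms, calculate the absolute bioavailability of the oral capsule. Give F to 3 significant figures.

F = 0.118

Trapezoidal AUC_0→4.75 (IV):
  [0→0.25]: (1735.2+1710.2)/2 × 0.25 = 430.675
  [0.25→1.75]: (1710.2+1567.7)/2 × 1.5 = 2458.425
  [1.75→4.75]: (1567.7+1317.3)/2 × 3 = 4327.5
  Sum = 7216.6 µg/L·hr
IV tail: 1317.3/0.058 = 22712.069; AUC_iv,0→∞ = 7216.6 + 22712.069 = 29928.669 µg/L·hr
Trapezoidal AUC_0→17.75 (oral capsule):
  [0→1]: (0.0+288.6)/2 × 1 = 144.3
  [1→7]: (288.6+613.2)/2 × 6 = 2705.4
  [7→7.25]: (613.2+608.8)/2 × 0.25 = 152.75
  [7.25→7.75]: (608.8+598.9)/2 × 0.5 = 301.925
  [7.75→13.75]: (598.9+446.2)/2 × 6 = 3135.3
  [13.75→17.75]: (446.2+355.6)/2 × 4 = 1603.6
  Sum = 8043.275 µg/L·hr
oral capsule tail: 355.6/0.058 = 6131.034; AUC_ev,0→∞ = 8043.275 + 6131.034 = 14174.309 µg/L·hr
F = (AUC_ev/D_ev)/(AUC_iv/D_iv) = (14174.309/400)/(29928.669/100) = 35.4358/299.28669 = 0.1184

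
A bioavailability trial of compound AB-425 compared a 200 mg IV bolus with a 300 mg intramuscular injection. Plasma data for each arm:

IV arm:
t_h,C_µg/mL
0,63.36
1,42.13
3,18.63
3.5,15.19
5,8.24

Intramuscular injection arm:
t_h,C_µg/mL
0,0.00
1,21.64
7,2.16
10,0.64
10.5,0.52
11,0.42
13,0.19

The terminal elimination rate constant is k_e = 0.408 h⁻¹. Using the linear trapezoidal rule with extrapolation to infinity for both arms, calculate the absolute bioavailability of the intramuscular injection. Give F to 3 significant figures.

Trapezoidal AUC_0→5 (IV):
  [0→1]: (63.36+42.13)/2 × 1 = 52.745
  [1→3]: (42.13+18.63)/2 × 2 = 60.76
  [3→3.5]: (18.63+15.19)/2 × 0.5 = 8.455
  [3.5→5]: (15.19+8.24)/2 × 1.5 = 17.5725
  Sum = 139.5325 µg/mL·h
IV tail: 8.24/0.408 = 20.196; AUC_iv,0→∞ = 139.5325 + 20.196 = 159.7285 µg/mL·h
Trapezoidal AUC_0→13 (intramuscular injection):
  [0→1]: (0.00+21.64)/2 × 1 = 10.82
  [1→7]: (21.64+2.16)/2 × 6 = 71.4
  [7→10]: (2.16+0.64)/2 × 3 = 4.2
  [10→10.5]: (0.64+0.52)/2 × 0.5 = 0.29
  [10.5→11]: (0.52+0.42)/2 × 0.5 = 0.235
  [11→13]: (0.42+0.19)/2 × 2 = 0.61
  Sum = 87.555 µg/mL·h
intramuscular injection tail: 0.19/0.408 = 0.466; AUC_ev,0→∞ = 87.555 + 0.466 = 88.021 µg/mL·h
F = (AUC_ev/D_ev)/(AUC_iv/D_iv) = (88.021/300)/(159.7285/200) = 0.293403/0.7986425 = 0.3674

F = 0.367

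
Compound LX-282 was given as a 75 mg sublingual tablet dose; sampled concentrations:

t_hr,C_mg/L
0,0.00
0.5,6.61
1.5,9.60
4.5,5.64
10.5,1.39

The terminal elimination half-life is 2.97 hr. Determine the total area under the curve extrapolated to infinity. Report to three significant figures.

AUC = 59.7 mg/L·hr

Trapezoidal AUC_0→10.5:
  [0→0.5]: (0.00+6.61)/2 × 0.5 = 1.6525
  [0.5→1.5]: (6.61+9.60)/2 × 1 = 8.105
  [1.5→4.5]: (9.60+5.64)/2 × 3 = 22.86
  [4.5→10.5]: (5.64+1.39)/2 × 6 = 21.09
  Sum = 53.7075 mg/L·hr
k_e = ln2 / t½ = 0.693147 / 2.97 = 0.2334 hr^-1
Extrapolated tail: C_last / k_e = 1.39 / 0.2334 = 5.955
AUC_0→∞ = 53.7075 + 5.955 = 59.6625 mg/L·hr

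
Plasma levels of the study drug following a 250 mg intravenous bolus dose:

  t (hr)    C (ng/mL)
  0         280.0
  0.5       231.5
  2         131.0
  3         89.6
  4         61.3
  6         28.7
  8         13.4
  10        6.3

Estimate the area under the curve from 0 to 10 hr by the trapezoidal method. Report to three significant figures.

AUC = 737 ng/mL·hr

Trapezoidal AUC_0→10:
  [0→0.5]: (280.0+231.5)/2 × 0.5 = 127.875
  [0.5→2]: (231.5+131.0)/2 × 1.5 = 271.875
  [2→3]: (131.0+89.6)/2 × 1 = 110.3
  [3→4]: (89.6+61.3)/2 × 1 = 75.45
  [4→6]: (61.3+28.7)/2 × 2 = 90.0
  [6→8]: (28.7+13.4)/2 × 2 = 42.1
  [8→10]: (13.4+6.3)/2 × 2 = 19.7
  Sum = 737.3 ng/mL·hr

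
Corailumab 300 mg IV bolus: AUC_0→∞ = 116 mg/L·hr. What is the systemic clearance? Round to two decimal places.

CL = 2.59 L/hr

CL = Dose_iv / AUC_0→∞
   = 300 / 116 = 2.58621 L/hr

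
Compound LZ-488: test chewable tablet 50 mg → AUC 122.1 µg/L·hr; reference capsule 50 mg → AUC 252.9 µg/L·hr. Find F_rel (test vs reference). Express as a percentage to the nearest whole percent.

F_rel = (AUC_test/D_test) / (AUC_ref/D_ref)
      = (122.1/50) / (252.9/50)
      = 2.442 / 5.058 = 0.4828 = 48.28%

F_rel = 48%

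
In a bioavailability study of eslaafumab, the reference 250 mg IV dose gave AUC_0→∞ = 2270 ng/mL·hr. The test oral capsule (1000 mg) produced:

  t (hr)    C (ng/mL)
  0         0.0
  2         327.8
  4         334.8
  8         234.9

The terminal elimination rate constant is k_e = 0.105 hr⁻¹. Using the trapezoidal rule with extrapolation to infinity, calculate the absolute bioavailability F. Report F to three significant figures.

F = 0.481

Trapezoidal AUC_0→8 (oral capsule):
  [0→2]: (0.0+327.8)/2 × 2 = 327.8
  [2→4]: (327.8+334.8)/2 × 2 = 662.6
  [4→8]: (334.8+234.9)/2 × 4 = 1139.4
  Sum = 2129.8 ng/mL·hr
Tail: C_last/k_e = 234.9/0.105 = 2237.143
AUC_0→∞ (oral capsule) = 2129.8 + 2237.143 = 4366.943 ng/mL·hr
F = (AUC_ev/D_ev)/(AUC_iv/D_iv) = (4366.943/1000)/(2270/250) = 4.366943/9.08 = 0.4809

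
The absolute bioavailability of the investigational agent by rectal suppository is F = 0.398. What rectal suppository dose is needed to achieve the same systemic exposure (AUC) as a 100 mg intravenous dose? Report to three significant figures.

For equal systemic exposure: F × D_ev = D_iv
D_ev = D_iv / F = 100 / 0.398 = 251.256 mg

D_rectal = 251 mg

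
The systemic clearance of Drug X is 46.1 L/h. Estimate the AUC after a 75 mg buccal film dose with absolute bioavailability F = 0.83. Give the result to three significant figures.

AUC_0→∞ = F × Dose / CL
        = 0.83 × 75 / 46.1 = 1.35033 mg/L·h

AUC = 1.35 mg/L·h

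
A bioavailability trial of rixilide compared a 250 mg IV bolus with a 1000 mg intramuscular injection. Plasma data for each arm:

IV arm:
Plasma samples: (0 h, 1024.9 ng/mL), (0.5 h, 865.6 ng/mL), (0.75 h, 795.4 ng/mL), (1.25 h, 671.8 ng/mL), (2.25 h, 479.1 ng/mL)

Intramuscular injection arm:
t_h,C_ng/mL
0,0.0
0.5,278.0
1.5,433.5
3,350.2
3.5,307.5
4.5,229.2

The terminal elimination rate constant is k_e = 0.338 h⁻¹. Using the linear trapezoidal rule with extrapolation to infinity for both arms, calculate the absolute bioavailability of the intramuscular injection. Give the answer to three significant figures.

F = 0.175

Trapezoidal AUC_0→2.25 (IV):
  [0→0.5]: (1024.9+865.6)/2 × 0.5 = 472.625
  [0.5→0.75]: (865.6+795.4)/2 × 0.25 = 207.625
  [0.75→1.25]: (795.4+671.8)/2 × 0.5 = 366.8
  [1.25→2.25]: (671.8+479.1)/2 × 1 = 575.45
  Sum = 1622.5 ng/mL·h
IV tail: 479.1/0.338 = 1417.456; AUC_iv,0→∞ = 1622.5 + 1417.456 = 3039.956 ng/mL·h
Trapezoidal AUC_0→4.5 (intramuscular injection):
  [0→0.5]: (0.0+278.0)/2 × 0.5 = 69.5
  [0.5→1.5]: (278.0+433.5)/2 × 1 = 355.75
  [1.5→3]: (433.5+350.2)/2 × 1.5 = 587.775
  [3→3.5]: (350.2+307.5)/2 × 0.5 = 164.425
  [3.5→4.5]: (307.5+229.2)/2 × 1 = 268.35
  Sum = 1445.8 ng/mL·h
intramuscular injection tail: 229.2/0.338 = 678.107; AUC_ev,0→∞ = 1445.8 + 678.107 = 2123.907 ng/mL·h
F = (AUC_ev/D_ev)/(AUC_iv/D_iv) = (2123.907/1000)/(3039.956/250) = 2.123907/12.159824 = 0.1747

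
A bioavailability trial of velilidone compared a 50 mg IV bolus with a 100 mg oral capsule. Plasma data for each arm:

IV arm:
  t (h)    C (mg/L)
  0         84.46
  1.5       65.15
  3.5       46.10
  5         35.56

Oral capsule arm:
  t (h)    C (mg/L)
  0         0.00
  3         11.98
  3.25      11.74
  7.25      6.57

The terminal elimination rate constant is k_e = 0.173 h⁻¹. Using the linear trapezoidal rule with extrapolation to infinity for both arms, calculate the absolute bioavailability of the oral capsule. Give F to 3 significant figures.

F = 0.0974

Trapezoidal AUC_0→5 (IV):
  [0→1.5]: (84.46+65.15)/2 × 1.5 = 112.2075
  [1.5→3.5]: (65.15+46.10)/2 × 2 = 111.25
  [3.5→5]: (46.10+35.56)/2 × 1.5 = 61.245
  Sum = 284.7025 mg/L·h
IV tail: 35.56/0.173 = 205.549; AUC_iv,0→∞ = 284.7025 + 205.549 = 490.2515 mg/L·h
Trapezoidal AUC_0→7.25 (oral capsule):
  [0→3]: (0.00+11.98)/2 × 3 = 17.97
  [3→3.25]: (11.98+11.74)/2 × 0.25 = 2.965
  [3.25→7.25]: (11.74+6.57)/2 × 4 = 36.62
  Sum = 57.555 mg/L·h
oral capsule tail: 6.57/0.173 = 37.977; AUC_ev,0→∞ = 57.555 + 37.977 = 95.532 mg/L·h
F = (AUC_ev/D_ev)/(AUC_iv/D_iv) = (95.532/100)/(490.2515/50) = 0.95532/9.80503 = 0.0974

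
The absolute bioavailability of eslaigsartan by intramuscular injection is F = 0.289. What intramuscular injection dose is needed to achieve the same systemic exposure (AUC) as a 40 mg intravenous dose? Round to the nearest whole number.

D_intramuscular = 138 mg

For equal systemic exposure: F × D_ev = D_iv
D_ev = D_iv / F = 40 / 0.289 = 138.408 mg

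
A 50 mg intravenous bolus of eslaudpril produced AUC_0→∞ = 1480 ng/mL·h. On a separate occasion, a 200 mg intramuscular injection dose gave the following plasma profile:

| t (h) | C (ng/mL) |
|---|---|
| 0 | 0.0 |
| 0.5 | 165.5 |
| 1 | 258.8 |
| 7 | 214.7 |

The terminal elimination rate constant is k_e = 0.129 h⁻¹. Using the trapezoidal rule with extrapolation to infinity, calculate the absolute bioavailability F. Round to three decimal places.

F = 0.546

Trapezoidal AUC_0→7 (intramuscular injection):
  [0→0.5]: (0.0+165.5)/2 × 0.5 = 41.375
  [0.5→1]: (165.5+258.8)/2 × 0.5 = 106.075
  [1→7]: (258.8+214.7)/2 × 6 = 1420.5
  Sum = 1567.95 ng/mL·h
Tail: C_last/k_e = 214.7/0.129 = 1664.341
AUC_0→∞ (intramuscular injection) = 1567.95 + 1664.341 = 3232.291 ng/mL·h
F = (AUC_ev/D_ev)/(AUC_iv/D_iv) = (3232.291/200)/(1480/50) = 16.161455/29.6 = 0.5460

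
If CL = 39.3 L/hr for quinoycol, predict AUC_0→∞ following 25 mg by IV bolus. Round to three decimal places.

AUC = 0.636 mg/L·hr

AUC_0→∞ = Dose_iv / CL
        = 25 / 39.3 = 0.636132 mg/L·hr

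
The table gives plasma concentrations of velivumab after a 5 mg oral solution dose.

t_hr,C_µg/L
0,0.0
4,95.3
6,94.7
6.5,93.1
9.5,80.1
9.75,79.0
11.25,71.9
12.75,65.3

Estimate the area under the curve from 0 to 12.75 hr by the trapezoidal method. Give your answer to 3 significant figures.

AUC = 923 µg/L·hr

Trapezoidal AUC_0→12.75:
  [0→4]: (0.0+95.3)/2 × 4 = 190.6
  [4→6]: (95.3+94.7)/2 × 2 = 190.0
  [6→6.5]: (94.7+93.1)/2 × 0.5 = 46.95
  [6.5→9.5]: (93.1+80.1)/2 × 3 = 259.8
  [9.5→9.75]: (80.1+79.0)/2 × 0.25 = 19.8875
  [9.75→11.25]: (79.0+71.9)/2 × 1.5 = 113.175
  [11.25→12.75]: (71.9+65.3)/2 × 1.5 = 102.9
  Sum = 923.3125 µg/L·hr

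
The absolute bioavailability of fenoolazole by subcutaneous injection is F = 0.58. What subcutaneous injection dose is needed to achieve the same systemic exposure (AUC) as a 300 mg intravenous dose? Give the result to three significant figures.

D_subcutaneous = 517 mg

For equal systemic exposure: F × D_ev = D_iv
D_ev = D_iv / F = 300 / 0.58 = 517.241 mg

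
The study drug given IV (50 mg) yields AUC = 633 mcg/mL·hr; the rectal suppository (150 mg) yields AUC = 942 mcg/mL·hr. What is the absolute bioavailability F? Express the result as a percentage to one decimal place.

F = 49.6%

F = (AUC_ev / D_ev) / (AUC_iv / D_iv)
  = (942/150) / (633/50)
  = 6.28 / 12.66 = 0.4961
  = 49.61%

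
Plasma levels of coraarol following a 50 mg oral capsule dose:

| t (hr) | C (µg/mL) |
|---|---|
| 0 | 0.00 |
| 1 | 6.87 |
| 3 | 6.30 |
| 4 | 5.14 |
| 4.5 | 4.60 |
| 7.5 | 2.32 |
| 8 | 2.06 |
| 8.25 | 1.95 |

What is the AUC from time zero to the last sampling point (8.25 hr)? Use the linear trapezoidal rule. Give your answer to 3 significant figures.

AUC = 36.7 µg/mL·hr

Trapezoidal AUC_0→8.25:
  [0→1]: (0.00+6.87)/2 × 1 = 3.435
  [1→3]: (6.87+6.30)/2 × 2 = 13.17
  [3→4]: (6.30+5.14)/2 × 1 = 5.72
  [4→4.5]: (5.14+4.60)/2 × 0.5 = 2.435
  [4.5→7.5]: (4.60+2.32)/2 × 3 = 10.38
  [7.5→8]: (2.32+2.06)/2 × 0.5 = 1.095
  [8→8.25]: (2.06+1.95)/2 × 0.25 = 0.50125
  Sum = 36.73625 µg/mL·hr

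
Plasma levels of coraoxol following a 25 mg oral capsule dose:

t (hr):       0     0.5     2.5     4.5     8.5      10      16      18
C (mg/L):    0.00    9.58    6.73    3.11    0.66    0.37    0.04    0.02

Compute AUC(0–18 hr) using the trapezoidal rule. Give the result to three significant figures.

Trapezoidal AUC_0→18:
  [0→0.5]: (0.00+9.58)/2 × 0.5 = 2.395
  [0.5→2.5]: (9.58+6.73)/2 × 2 = 16.31
  [2.5→4.5]: (6.73+3.11)/2 × 2 = 9.84
  [4.5→8.5]: (3.11+0.66)/2 × 4 = 7.54
  [8.5→10]: (0.66+0.37)/2 × 1.5 = 0.7725
  [10→16]: (0.37+0.04)/2 × 6 = 1.23
  [16→18]: (0.04+0.02)/2 × 2 = 0.06
  Sum = 38.1475 mg/L·hr

AUC = 38.1 mg/L·hr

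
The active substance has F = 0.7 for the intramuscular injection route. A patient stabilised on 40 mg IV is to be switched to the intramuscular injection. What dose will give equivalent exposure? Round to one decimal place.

For equal systemic exposure: F × D_ev = D_iv
D_ev = D_iv / F = 40 / 0.7 = 57.1429 mg

D_intramuscular = 57.1 mg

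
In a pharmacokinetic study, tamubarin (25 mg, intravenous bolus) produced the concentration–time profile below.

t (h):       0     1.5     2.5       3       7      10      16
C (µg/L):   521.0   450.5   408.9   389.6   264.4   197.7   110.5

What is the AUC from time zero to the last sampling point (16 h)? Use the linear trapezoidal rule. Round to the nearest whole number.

Trapezoidal AUC_0→16:
  [0→1.5]: (521.0+450.5)/2 × 1.5 = 728.625
  [1.5→2.5]: (450.5+408.9)/2 × 1 = 429.7
  [2.5→3]: (408.9+389.6)/2 × 0.5 = 199.625
  [3→7]: (389.6+264.4)/2 × 4 = 1308.0
  [7→10]: (264.4+197.7)/2 × 3 = 693.15
  [10→16]: (197.7+110.5)/2 × 6 = 924.6
  Sum = 4283.7 µg/L·h

AUC = 4284 µg/L·h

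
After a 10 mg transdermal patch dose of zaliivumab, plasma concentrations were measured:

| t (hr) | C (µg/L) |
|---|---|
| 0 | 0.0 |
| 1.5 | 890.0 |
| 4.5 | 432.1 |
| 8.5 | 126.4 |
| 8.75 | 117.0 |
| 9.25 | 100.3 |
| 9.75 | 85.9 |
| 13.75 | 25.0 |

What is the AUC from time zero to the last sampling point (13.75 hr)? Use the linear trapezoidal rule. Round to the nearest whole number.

Trapezoidal AUC_0→13.75:
  [0→1.5]: (0.0+890.0)/2 × 1.5 = 667.5
  [1.5→4.5]: (890.0+432.1)/2 × 3 = 1983.15
  [4.5→8.5]: (432.1+126.4)/2 × 4 = 1117.0
  [8.5→8.75]: (126.4+117.0)/2 × 0.25 = 30.425
  [8.75→9.25]: (117.0+100.3)/2 × 0.5 = 54.325
  [9.25→9.75]: (100.3+85.9)/2 × 0.5 = 46.55
  [9.75→13.75]: (85.9+25.0)/2 × 4 = 221.8
  Sum = 4120.75 µg/L·hr

AUC = 4121 µg/L·hr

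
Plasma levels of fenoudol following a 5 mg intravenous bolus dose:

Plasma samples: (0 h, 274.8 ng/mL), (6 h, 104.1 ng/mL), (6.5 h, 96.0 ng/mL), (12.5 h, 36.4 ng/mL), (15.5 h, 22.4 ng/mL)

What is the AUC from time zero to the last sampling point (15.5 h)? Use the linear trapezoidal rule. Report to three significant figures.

Trapezoidal AUC_0→15.5:
  [0→6]: (274.8+104.1)/2 × 6 = 1136.7
  [6→6.5]: (104.1+96.0)/2 × 0.5 = 50.025
  [6.5→12.5]: (96.0+36.4)/2 × 6 = 397.2
  [12.5→15.5]: (36.4+22.4)/2 × 3 = 88.2
  Sum = 1672.125 ng/mL·h

AUC = 1670 ng/mL·h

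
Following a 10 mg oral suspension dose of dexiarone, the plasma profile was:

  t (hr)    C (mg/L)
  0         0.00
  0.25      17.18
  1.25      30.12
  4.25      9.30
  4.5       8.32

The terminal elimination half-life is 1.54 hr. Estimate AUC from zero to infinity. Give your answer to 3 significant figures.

AUC = 106 mg/L·hr

Trapezoidal AUC_0→4.5:
  [0→0.25]: (0.00+17.18)/2 × 0.25 = 2.1475
  [0.25→1.25]: (17.18+30.12)/2 × 1 = 23.65
  [1.25→4.25]: (30.12+9.30)/2 × 3 = 59.13
  [4.25→4.5]: (9.30+8.32)/2 × 0.25 = 2.2025
  Sum = 87.13 mg/L·hr
k_e = ln2 / t½ = 0.693147 / 1.54 = 0.4501 hr^-1
Extrapolated tail: C_last / k_e = 8.32 / 0.4501 = 18.485
AUC_0→∞ = 87.13 + 18.485 = 105.615 mg/L·hr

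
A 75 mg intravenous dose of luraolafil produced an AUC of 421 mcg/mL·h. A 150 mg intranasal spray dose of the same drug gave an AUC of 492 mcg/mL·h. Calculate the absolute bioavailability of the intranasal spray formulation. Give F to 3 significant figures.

F = 0.584

F = (AUC_ev / D_ev) / (AUC_iv / D_iv)
  = (492/150) / (421/75)
  = 3.28 / 5.61333 = 0.5843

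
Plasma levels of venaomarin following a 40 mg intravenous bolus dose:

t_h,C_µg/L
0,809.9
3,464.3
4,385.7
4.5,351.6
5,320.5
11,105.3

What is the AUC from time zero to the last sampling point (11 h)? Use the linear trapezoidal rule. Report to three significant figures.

Trapezoidal AUC_0→11:
  [0→3]: (809.9+464.3)/2 × 3 = 1911.3
  [3→4]: (464.3+385.7)/2 × 1 = 425.0
  [4→4.5]: (385.7+351.6)/2 × 0.5 = 184.325
  [4.5→5]: (351.6+320.5)/2 × 0.5 = 168.025
  [5→11]: (320.5+105.3)/2 × 6 = 1277.4
  Sum = 3966.05 µg/L·h

AUC = 3970 µg/L·h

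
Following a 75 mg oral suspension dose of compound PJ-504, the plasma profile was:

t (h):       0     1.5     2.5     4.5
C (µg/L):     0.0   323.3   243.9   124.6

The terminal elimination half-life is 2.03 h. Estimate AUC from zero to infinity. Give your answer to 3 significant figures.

Trapezoidal AUC_0→4.5:
  [0→1.5]: (0.0+323.3)/2 × 1.5 = 242.475
  [1.5→2.5]: (323.3+243.9)/2 × 1 = 283.6
  [2.5→4.5]: (243.9+124.6)/2 × 2 = 368.5
  Sum = 894.575 µg/L·h
k_e = ln2 / t½ = 0.693147 / 2.03 = 0.3415 h^-1
Extrapolated tail: C_last / k_e = 124.6 / 0.3415 = 364.861
AUC_0→∞ = 894.575 + 364.861 = 1259.436 µg/L·h

AUC = 1260 µg/L·h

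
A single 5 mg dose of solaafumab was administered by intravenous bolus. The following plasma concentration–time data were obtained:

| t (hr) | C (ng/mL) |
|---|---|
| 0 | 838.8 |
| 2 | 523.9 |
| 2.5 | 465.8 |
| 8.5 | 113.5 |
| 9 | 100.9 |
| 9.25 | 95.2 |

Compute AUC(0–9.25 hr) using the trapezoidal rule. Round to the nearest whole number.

AUC = 3426 ng/mL·hr

Trapezoidal AUC_0→9.25:
  [0→2]: (838.8+523.9)/2 × 2 = 1362.7
  [2→2.5]: (523.9+465.8)/2 × 0.5 = 247.425
  [2.5→8.5]: (465.8+113.5)/2 × 6 = 1737.9
  [8.5→9]: (113.5+100.9)/2 × 0.5 = 53.6
  [9→9.25]: (100.9+95.2)/2 × 0.25 = 24.5125
  Sum = 3426.1375 ng/mL·hr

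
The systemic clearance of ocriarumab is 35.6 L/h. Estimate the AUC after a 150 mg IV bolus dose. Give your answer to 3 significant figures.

AUC_0→∞ = Dose_iv / CL
        = 150 / 35.6 = 4.21348 mg/L·h

AUC = 4.21 mg/L·h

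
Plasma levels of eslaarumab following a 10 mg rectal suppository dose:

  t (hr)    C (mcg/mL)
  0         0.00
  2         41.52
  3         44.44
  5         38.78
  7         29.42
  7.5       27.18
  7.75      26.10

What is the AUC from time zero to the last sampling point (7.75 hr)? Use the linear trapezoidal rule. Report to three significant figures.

AUC = 257 mcg/mL·hr

Trapezoidal AUC_0→7.75:
  [0→2]: (0.00+41.52)/2 × 2 = 41.52
  [2→3]: (41.52+44.44)/2 × 1 = 42.98
  [3→5]: (44.44+38.78)/2 × 2 = 83.22
  [5→7]: (38.78+29.42)/2 × 2 = 68.2
  [7→7.5]: (29.42+27.18)/2 × 0.5 = 14.15
  [7.5→7.75]: (27.18+26.10)/2 × 0.25 = 6.66
  Sum = 256.73 mcg/mL·hr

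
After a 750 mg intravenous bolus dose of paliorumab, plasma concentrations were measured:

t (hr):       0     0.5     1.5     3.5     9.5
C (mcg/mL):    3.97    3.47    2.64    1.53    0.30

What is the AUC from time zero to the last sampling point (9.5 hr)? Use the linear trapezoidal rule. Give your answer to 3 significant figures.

Trapezoidal AUC_0→9.5:
  [0→0.5]: (3.97+3.47)/2 × 0.5 = 1.86
  [0.5→1.5]: (3.47+2.64)/2 × 1 = 3.055
  [1.5→3.5]: (2.64+1.53)/2 × 2 = 4.17
  [3.5→9.5]: (1.53+0.30)/2 × 6 = 5.49
  Sum = 14.575 mcg/mL·hr

AUC = 14.6 mcg/mL·hr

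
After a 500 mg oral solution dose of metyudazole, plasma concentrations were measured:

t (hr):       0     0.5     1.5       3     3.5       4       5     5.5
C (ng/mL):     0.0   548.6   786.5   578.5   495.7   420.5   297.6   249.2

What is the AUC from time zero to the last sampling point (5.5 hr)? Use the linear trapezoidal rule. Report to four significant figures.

AUC = 2822 ng/mL·hr

Trapezoidal AUC_0→5.5:
  [0→0.5]: (0.0+548.6)/2 × 0.5 = 137.15
  [0.5→1.5]: (548.6+786.5)/2 × 1 = 667.55
  [1.5→3]: (786.5+578.5)/2 × 1.5 = 1023.75
  [3→3.5]: (578.5+495.7)/2 × 0.5 = 268.55
  [3.5→4]: (495.7+420.5)/2 × 0.5 = 229.05
  [4→5]: (420.5+297.6)/2 × 1 = 359.05
  [5→5.5]: (297.6+249.2)/2 × 0.5 = 136.7
  Sum = 2821.8 ng/mL·hr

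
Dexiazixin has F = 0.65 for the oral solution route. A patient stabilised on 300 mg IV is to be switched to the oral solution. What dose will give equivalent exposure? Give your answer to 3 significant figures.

For equal systemic exposure: F × D_ev = D_iv
D_ev = D_iv / F = 300 / 0.65 = 461.538 mg

D_oral = 462 mg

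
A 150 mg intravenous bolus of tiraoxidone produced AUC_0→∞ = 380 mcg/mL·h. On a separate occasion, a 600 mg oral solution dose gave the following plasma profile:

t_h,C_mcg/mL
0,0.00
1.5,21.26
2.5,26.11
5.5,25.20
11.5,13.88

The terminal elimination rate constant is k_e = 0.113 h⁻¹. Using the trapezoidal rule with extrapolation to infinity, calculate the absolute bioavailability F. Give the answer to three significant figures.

F = 0.235

Trapezoidal AUC_0→11.5 (oral solution):
  [0→1.5]: (0.00+21.26)/2 × 1.5 = 15.945
  [1.5→2.5]: (21.26+26.11)/2 × 1 = 23.685
  [2.5→5.5]: (26.11+25.20)/2 × 3 = 76.965
  [5.5→11.5]: (25.20+13.88)/2 × 6 = 117.24
  Sum = 233.835 mcg/mL·h
Tail: C_last/k_e = 13.88/0.113 = 122.832
AUC_0→∞ (oral solution) = 233.835 + 122.832 = 356.667 mcg/mL·h
F = (AUC_ev/D_ev)/(AUC_iv/D_iv) = (356.667/600)/(380/150) = 0.594445/2.53333 = 0.2346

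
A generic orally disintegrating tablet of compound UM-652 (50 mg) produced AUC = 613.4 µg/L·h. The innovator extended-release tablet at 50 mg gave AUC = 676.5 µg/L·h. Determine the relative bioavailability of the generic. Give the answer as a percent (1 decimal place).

F_rel = (AUC_test/D_test) / (AUC_ref/D_ref)
      = (613.4/50) / (676.5/50)
      = 12.268 / 13.53 = 0.9067 = 90.67%

F_rel = 90.7%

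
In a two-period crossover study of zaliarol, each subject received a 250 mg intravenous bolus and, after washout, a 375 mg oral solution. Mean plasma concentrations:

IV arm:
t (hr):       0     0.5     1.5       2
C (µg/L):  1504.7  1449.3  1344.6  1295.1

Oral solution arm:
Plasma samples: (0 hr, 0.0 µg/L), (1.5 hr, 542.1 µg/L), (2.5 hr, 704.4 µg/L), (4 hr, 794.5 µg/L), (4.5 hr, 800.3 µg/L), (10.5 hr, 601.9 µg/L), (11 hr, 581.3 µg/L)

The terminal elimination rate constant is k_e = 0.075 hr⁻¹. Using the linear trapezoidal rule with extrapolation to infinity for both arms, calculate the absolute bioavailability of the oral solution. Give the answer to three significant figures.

F = 0.492

Trapezoidal AUC_0→2 (IV):
  [0→0.5]: (1504.7+1449.3)/2 × 0.5 = 738.5
  [0.5→1.5]: (1449.3+1344.6)/2 × 1 = 1396.95
  [1.5→2]: (1344.6+1295.1)/2 × 0.5 = 659.925
  Sum = 2795.375 µg/L·hr
IV tail: 1295.1/0.075 = 17268.000; AUC_iv,0→∞ = 2795.375 + 17268.000 = 20063.375 µg/L·hr
Trapezoidal AUC_0→11 (oral solution):
  [0→1.5]: (0.0+542.1)/2 × 1.5 = 406.575
  [1.5→2.5]: (542.1+704.4)/2 × 1 = 623.25
  [2.5→4]: (704.4+794.5)/2 × 1.5 = 1124.175
  [4→4.5]: (794.5+800.3)/2 × 0.5 = 398.7
  [4.5→10.5]: (800.3+601.9)/2 × 6 = 4206.6
  [10.5→11]: (601.9+581.3)/2 × 0.5 = 295.8
  Sum = 7055.1 µg/L·hr
oral solution tail: 581.3/0.075 = 7750.667; AUC_ev,0→∞ = 7055.1 + 7750.667 = 14805.767 µg/L·hr
F = (AUC_ev/D_ev)/(AUC_iv/D_iv) = (14805.767/375)/(20063.375/250) = 39.482/80.2535 = 0.4920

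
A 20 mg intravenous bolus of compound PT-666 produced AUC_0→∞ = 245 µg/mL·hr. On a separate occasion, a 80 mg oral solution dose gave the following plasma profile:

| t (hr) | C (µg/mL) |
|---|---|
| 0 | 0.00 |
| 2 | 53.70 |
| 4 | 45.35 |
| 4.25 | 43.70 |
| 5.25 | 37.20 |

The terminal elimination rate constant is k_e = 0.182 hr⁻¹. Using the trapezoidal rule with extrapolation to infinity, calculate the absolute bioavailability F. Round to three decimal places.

F = 0.417

Trapezoidal AUC_0→5.25 (oral solution):
  [0→2]: (0.00+53.70)/2 × 2 = 53.7
  [2→4]: (53.70+45.35)/2 × 2 = 99.05
  [4→4.25]: (45.35+43.70)/2 × 0.25 = 11.13125
  [4.25→5.25]: (43.70+37.20)/2 × 1 = 40.45
  Sum = 204.33125 µg/mL·hr
Tail: C_last/k_e = 37.20/0.182 = 204.396
AUC_0→∞ (oral solution) = 204.33125 + 204.396 = 408.72725 µg/mL·hr
F = (AUC_ev/D_ev)/(AUC_iv/D_iv) = (408.72725/80)/(245/20) = 5.10909/12.25 = 0.4171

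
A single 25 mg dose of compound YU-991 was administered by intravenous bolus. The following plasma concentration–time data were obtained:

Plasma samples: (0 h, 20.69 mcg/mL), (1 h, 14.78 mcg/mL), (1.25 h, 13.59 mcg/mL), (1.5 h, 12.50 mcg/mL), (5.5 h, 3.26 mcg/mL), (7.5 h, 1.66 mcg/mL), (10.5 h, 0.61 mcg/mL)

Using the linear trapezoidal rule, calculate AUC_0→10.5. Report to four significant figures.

Trapezoidal AUC_0→10.5:
  [0→1]: (20.69+14.78)/2 × 1 = 17.735
  [1→1.25]: (14.78+13.59)/2 × 0.25 = 3.54625
  [1.25→1.5]: (13.59+12.50)/2 × 0.25 = 3.26125
  [1.5→5.5]: (12.50+3.26)/2 × 4 = 31.52
  [5.5→7.5]: (3.26+1.66)/2 × 2 = 4.92
  [7.5→10.5]: (1.66+0.61)/2 × 3 = 3.405
  Sum = 64.3875 mcg/mL·h

AUC = 64.39 mcg/mL·h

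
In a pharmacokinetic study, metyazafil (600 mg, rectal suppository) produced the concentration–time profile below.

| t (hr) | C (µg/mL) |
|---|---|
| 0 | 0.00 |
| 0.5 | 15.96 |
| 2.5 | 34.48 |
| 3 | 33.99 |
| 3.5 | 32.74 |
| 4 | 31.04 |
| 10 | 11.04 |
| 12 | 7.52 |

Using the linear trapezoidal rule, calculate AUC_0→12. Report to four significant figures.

Trapezoidal AUC_0→12:
  [0→0.5]: (0.00+15.96)/2 × 0.5 = 3.99
  [0.5→2.5]: (15.96+34.48)/2 × 2 = 50.44
  [2.5→3]: (34.48+33.99)/2 × 0.5 = 17.1175
  [3→3.5]: (33.99+32.74)/2 × 0.5 = 16.6825
  [3.5→4]: (32.74+31.04)/2 × 0.5 = 15.945
  [4→10]: (31.04+11.04)/2 × 6 = 126.24
  [10→12]: (11.04+7.52)/2 × 2 = 18.56
  Sum = 248.975 µg/mL·hr

AUC = 249.0 µg/mL·hr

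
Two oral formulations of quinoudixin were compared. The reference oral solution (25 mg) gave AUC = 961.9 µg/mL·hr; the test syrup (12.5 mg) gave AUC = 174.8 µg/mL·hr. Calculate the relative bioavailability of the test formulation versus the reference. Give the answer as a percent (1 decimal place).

F_rel = (AUC_test/D_test) / (AUC_ref/D_ref)
      = (174.8/12.5) / (961.9/25)
      = 13.984 / 38.476 = 0.3634 = 36.34%

F_rel = 36.3%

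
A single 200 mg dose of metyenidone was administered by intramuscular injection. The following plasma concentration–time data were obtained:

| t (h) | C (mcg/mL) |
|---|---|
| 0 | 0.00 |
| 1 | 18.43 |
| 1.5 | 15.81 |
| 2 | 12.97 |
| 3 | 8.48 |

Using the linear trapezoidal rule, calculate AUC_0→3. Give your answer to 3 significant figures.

Trapezoidal AUC_0→3:
  [0→1]: (0.00+18.43)/2 × 1 = 9.215
  [1→1.5]: (18.43+15.81)/2 × 0.5 = 8.56
  [1.5→2]: (15.81+12.97)/2 × 0.5 = 7.195
  [2→3]: (12.97+8.48)/2 × 1 = 10.725
  Sum = 35.695 mcg/mL·h

AUC = 35.7 mcg/mL·h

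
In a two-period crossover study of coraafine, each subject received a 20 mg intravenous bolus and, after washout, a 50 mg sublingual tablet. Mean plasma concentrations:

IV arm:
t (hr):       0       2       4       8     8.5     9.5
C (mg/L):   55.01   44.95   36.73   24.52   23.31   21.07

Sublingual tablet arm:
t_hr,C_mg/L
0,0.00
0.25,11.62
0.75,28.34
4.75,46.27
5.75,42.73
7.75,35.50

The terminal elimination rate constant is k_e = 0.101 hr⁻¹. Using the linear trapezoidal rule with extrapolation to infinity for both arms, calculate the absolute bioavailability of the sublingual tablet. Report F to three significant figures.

F = 0.464

Trapezoidal AUC_0→9.5 (IV):
  [0→2]: (55.01+44.95)/2 × 2 = 99.96
  [2→4]: (44.95+36.73)/2 × 2 = 81.68
  [4→8]: (36.73+24.52)/2 × 4 = 122.5
  [8→8.5]: (24.52+23.31)/2 × 0.5 = 11.9575
  [8.5→9.5]: (23.31+21.07)/2 × 1 = 22.19
  Sum = 338.2875 mg/L·hr
IV tail: 21.07/0.101 = 208.614; AUC_iv,0→∞ = 338.2875 + 208.614 = 546.9015 mg/L·hr
Trapezoidal AUC_0→7.75 (sublingual tablet):
  [0→0.25]: (0.00+11.62)/2 × 0.25 = 1.4525
  [0.25→0.75]: (11.62+28.34)/2 × 0.5 = 9.99
  [0.75→4.75]: (28.34+46.27)/2 × 4 = 149.22
  [4.75→5.75]: (46.27+42.73)/2 × 1 = 44.5
  [5.75→7.75]: (42.73+35.50)/2 × 2 = 78.23
  Sum = 283.3925 mg/L·hr
sublingual tablet tail: 35.50/0.101 = 351.485; AUC_ev,0→∞ = 283.3925 + 351.485 = 634.8775 mg/L·hr
F = (AUC_ev/D_ev)/(AUC_iv/D_iv) = (634.8775/50)/(546.9015/20) = 12.69755/27.345075 = 0.4643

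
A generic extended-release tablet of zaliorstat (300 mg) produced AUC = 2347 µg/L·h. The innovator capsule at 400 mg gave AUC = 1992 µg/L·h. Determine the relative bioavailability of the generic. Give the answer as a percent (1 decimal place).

F_rel = 157.1%

F_rel = (AUC_test/D_test) / (AUC_ref/D_ref)
      = (2347/300) / (1992/400)
      = 7.82333 / 4.98 = 1.5709 = 157.09%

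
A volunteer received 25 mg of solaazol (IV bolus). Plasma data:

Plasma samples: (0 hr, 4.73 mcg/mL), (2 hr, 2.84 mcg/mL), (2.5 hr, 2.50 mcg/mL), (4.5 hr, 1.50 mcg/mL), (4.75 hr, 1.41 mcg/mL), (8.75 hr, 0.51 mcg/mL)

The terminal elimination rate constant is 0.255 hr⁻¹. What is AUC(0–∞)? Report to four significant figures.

Trapezoidal AUC_0→8.75:
  [0→2]: (4.73+2.84)/2 × 2 = 7.57
  [2→2.5]: (2.84+2.50)/2 × 0.5 = 1.335
  [2.5→4.5]: (2.50+1.50)/2 × 2 = 4.0
  [4.5→4.75]: (1.50+1.41)/2 × 0.25 = 0.36375
  [4.75→8.75]: (1.41+0.51)/2 × 4 = 3.84
  Sum = 17.10875 mcg/mL·hr
Extrapolated tail: C_last / k_e = 0.51 / 0.255 = 2.000
AUC_0→∞ = 17.10875 + 2.000 = 19.10875 mcg/mL·hr

AUC = 19.11 mcg/mL·hr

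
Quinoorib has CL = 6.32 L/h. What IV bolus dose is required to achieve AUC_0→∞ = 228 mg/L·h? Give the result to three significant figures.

Dose_iv = CL × AUC_0→∞
     = 6.32 × 228 = 1440.96 mg

Dose = 1440 mg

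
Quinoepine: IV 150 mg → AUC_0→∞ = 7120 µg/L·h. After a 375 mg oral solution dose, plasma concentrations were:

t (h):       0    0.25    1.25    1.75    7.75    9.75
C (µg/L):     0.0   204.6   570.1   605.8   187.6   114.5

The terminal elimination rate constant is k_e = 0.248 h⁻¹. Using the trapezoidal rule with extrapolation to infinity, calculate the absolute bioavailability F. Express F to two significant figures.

Trapezoidal AUC_0→9.75 (oral solution):
  [0→0.25]: (0.0+204.6)/2 × 0.25 = 25.575
  [0.25→1.25]: (204.6+570.1)/2 × 1 = 387.35
  [1.25→1.75]: (570.1+605.8)/2 × 0.5 = 293.975
  [1.75→7.75]: (605.8+187.6)/2 × 6 = 2380.2
  [7.75→9.75]: (187.6+114.5)/2 × 2 = 302.1
  Sum = 3389.2 µg/L·h
Tail: C_last/k_e = 114.5/0.248 = 461.694
AUC_0→∞ (oral solution) = 3389.2 + 461.694 = 3850.894 µg/L·h
F = (AUC_ev/D_ev)/(AUC_iv/D_iv) = (3850.894/375)/(7120/150) = 10.2691/47.4667 = 0.2163

F = 0.22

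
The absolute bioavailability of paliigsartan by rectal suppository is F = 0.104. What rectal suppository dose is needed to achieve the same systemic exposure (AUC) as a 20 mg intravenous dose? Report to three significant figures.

D_rectal = 192 mg

For equal systemic exposure: F × D_ev = D_iv
D_ev = D_iv / F = 20 / 0.104 = 192.308 mg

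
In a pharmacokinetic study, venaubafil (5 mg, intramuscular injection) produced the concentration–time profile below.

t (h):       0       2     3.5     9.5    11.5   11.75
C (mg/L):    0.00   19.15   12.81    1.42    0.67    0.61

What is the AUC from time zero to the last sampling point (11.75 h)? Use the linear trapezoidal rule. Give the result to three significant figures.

Trapezoidal AUC_0→11.75:
  [0→2]: (0.00+19.15)/2 × 2 = 19.15
  [2→3.5]: (19.15+12.81)/2 × 1.5 = 23.97
  [3.5→9.5]: (12.81+1.42)/2 × 6 = 42.69
  [9.5→11.5]: (1.42+0.67)/2 × 2 = 2.09
  [11.5→11.75]: (0.67+0.61)/2 × 0.25 = 0.16
  Sum = 88.06 mg/L·h

AUC = 88.1 mg/L·h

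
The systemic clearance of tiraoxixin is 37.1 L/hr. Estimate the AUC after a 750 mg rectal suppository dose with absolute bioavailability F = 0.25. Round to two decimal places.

AUC = 5.05 mg/L·hr

AUC_0→∞ = F × Dose / CL
        = 0.25 × 750 / 37.1 = 5.05391 mg/L·hr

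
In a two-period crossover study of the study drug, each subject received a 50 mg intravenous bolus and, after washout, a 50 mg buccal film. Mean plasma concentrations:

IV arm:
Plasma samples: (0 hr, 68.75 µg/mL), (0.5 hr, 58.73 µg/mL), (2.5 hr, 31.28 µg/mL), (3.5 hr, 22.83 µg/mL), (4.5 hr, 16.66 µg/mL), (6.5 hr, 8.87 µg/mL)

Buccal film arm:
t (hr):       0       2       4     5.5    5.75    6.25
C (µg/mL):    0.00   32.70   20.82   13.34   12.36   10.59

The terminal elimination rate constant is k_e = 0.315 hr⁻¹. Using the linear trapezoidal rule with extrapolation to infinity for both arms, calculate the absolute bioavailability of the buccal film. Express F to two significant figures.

F = 0.69

Trapezoidal AUC_0→6.5 (IV):
  [0→0.5]: (68.75+58.73)/2 × 0.5 = 31.87
  [0.5→2.5]: (58.73+31.28)/2 × 2 = 90.01
  [2.5→3.5]: (31.28+22.83)/2 × 1 = 27.055
  [3.5→4.5]: (22.83+16.66)/2 × 1 = 19.745
  [4.5→6.5]: (16.66+8.87)/2 × 2 = 25.53
  Sum = 194.21 µg/mL·hr
IV tail: 8.87/0.315 = 28.159; AUC_iv,0→∞ = 194.21 + 28.159 = 222.369 µg/mL·hr
Trapezoidal AUC_0→6.25 (buccal film):
  [0→2]: (0.00+32.70)/2 × 2 = 32.7
  [2→4]: (32.70+20.82)/2 × 2 = 53.52
  [4→5.5]: (20.82+13.34)/2 × 1.5 = 25.62
  [5.5→5.75]: (13.34+12.36)/2 × 0.25 = 3.2125
  [5.75→6.25]: (12.36+10.59)/2 × 0.5 = 5.7375
  Sum = 120.79 µg/mL·hr
buccal film tail: 10.59/0.315 = 33.619; AUC_ev,0→∞ = 120.79 + 33.619 = 154.409 µg/mL·hr
F = (AUC_ev/D_ev)/(AUC_iv/D_iv) = (154.409/50)/(222.369/50) = 3.08818/4.44738 = 0.6944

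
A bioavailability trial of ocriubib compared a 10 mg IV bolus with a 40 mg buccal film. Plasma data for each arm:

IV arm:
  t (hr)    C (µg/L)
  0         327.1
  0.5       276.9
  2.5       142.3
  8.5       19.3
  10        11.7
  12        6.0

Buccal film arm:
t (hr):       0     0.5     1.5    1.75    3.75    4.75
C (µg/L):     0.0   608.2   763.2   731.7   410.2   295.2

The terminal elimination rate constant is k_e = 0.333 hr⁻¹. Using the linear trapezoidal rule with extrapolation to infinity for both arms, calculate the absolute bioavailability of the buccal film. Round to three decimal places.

F = 0.764

Trapezoidal AUC_0→12 (IV):
  [0→0.5]: (327.1+276.9)/2 × 0.5 = 151.0
  [0.5→2.5]: (276.9+142.3)/2 × 2 = 419.2
  [2.5→8.5]: (142.3+19.3)/2 × 6 = 484.8
  [8.5→10]: (19.3+11.7)/2 × 1.5 = 23.25
  [10→12]: (11.7+6.0)/2 × 2 = 17.7
  Sum = 1095.95 µg/L·hr
IV tail: 6.0/0.333 = 18.018; AUC_iv,0→∞ = 1095.95 + 18.018 = 1113.968 µg/L·hr
Trapezoidal AUC_0→4.75 (buccal film):
  [0→0.5]: (0.0+608.2)/2 × 0.5 = 152.05
  [0.5→1.5]: (608.2+763.2)/2 × 1 = 685.7
  [1.5→1.75]: (763.2+731.7)/2 × 0.25 = 186.8625
  [1.75→3.75]: (731.7+410.2)/2 × 2 = 1141.9
  [3.75→4.75]: (410.2+295.2)/2 × 1 = 352.7
  Sum = 2519.2125 µg/L·hr
buccal film tail: 295.2/0.333 = 886.486; AUC_ev,0→∞ = 2519.2125 + 886.486 = 3405.6985 µg/L·hr
F = (AUC_ev/D_ev)/(AUC_iv/D_iv) = (3405.6985/40)/(1113.968/10) = 85.1425/111.3968 = 0.7643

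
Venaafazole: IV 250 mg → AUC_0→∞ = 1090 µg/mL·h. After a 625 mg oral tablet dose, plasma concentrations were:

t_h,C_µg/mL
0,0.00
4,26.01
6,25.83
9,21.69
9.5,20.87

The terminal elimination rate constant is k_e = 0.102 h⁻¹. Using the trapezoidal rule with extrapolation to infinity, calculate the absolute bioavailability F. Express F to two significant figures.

Trapezoidal AUC_0→9.5 (oral tablet):
  [0→4]: (0.00+26.01)/2 × 4 = 52.02
  [4→6]: (26.01+25.83)/2 × 2 = 51.84
  [6→9]: (25.83+21.69)/2 × 3 = 71.28
  [9→9.5]: (21.69+20.87)/2 × 0.5 = 10.64
  Sum = 185.78 µg/mL·h
Tail: C_last/k_e = 20.87/0.102 = 204.608
AUC_0→∞ (oral tablet) = 185.78 + 204.608 = 390.388 µg/mL·h
F = (AUC_ev/D_ev)/(AUC_iv/D_iv) = (390.388/625)/(1090/250) = 0.6246208/4.36 = 0.1433

F = 0.14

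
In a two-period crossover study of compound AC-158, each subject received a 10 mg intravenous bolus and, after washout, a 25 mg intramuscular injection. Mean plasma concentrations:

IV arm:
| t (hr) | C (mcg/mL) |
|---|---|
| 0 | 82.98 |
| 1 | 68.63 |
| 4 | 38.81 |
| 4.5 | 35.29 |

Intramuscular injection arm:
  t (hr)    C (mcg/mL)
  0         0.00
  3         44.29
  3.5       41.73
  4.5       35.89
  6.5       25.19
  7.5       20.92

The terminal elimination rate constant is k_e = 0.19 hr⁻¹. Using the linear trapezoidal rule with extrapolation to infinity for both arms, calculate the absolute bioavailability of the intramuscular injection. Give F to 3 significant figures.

Trapezoidal AUC_0→4.5 (IV):
  [0→1]: (82.98+68.63)/2 × 1 = 75.805
  [1→4]: (68.63+38.81)/2 × 3 = 161.16
  [4→4.5]: (38.81+35.29)/2 × 0.5 = 18.525
  Sum = 255.49 mcg/mL·hr
IV tail: 35.29/0.19 = 185.737; AUC_iv,0→∞ = 255.49 + 185.737 = 441.227 mcg/mL·hr
Trapezoidal AUC_0→7.5 (intramuscular injection):
  [0→3]: (0.00+44.29)/2 × 3 = 66.435
  [3→3.5]: (44.29+41.73)/2 × 0.5 = 21.505
  [3.5→4.5]: (41.73+35.89)/2 × 1 = 38.81
  [4.5→6.5]: (35.89+25.19)/2 × 2 = 61.08
  [6.5→7.5]: (25.19+20.92)/2 × 1 = 23.055
  Sum = 210.885 mcg/mL·hr
intramuscular injection tail: 20.92/0.19 = 110.105; AUC_ev,0→∞ = 210.885 + 110.105 = 320.99 mcg/mL·hr
F = (AUC_ev/D_ev)/(AUC_iv/D_iv) = (320.99/25)/(441.227/10) = 12.8396/44.1227 = 0.2910

F = 0.291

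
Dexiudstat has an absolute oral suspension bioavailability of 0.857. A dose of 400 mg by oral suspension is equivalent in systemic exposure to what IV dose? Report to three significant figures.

Systemic exposure from an extravascular dose = F × D_ev, so the equivalent IV dose is F × D_ev.
D_iv = F × D_ev = 0.857 × 400 = 342.8 mg

D_iv = 343 mg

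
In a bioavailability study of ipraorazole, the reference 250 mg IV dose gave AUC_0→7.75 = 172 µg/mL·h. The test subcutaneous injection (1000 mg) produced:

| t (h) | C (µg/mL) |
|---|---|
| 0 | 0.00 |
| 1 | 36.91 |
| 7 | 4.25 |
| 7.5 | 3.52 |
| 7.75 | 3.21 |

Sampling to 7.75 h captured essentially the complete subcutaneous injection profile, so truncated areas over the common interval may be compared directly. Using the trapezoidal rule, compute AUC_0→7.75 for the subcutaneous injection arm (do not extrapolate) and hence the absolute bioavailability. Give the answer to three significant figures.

F = 0.210

Trapezoidal AUC_0→7.75 (subcutaneous injection):
  [0→1]: (0.00+36.91)/2 × 1 = 18.455
  [1→7]: (36.91+4.25)/2 × 6 = 123.48
  [7→7.5]: (4.25+3.52)/2 × 0.5 = 1.9425
  [7.5→7.75]: (3.52+3.21)/2 × 0.25 = 0.84125
  Sum = 144.71875 µg/mL·h
F = (AUC_ev/D_ev)/(AUC_iv/D_iv) = (144.71875/1000)/(172/250) = 0.14471875/0.688 = 0.2103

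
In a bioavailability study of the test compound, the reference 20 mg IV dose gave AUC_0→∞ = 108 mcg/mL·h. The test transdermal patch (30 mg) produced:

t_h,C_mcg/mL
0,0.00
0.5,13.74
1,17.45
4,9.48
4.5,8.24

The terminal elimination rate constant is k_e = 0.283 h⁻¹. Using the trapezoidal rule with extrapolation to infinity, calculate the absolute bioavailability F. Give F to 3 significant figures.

Trapezoidal AUC_0→4.5 (transdermal patch):
  [0→0.5]: (0.00+13.74)/2 × 0.5 = 3.435
  [0.5→1]: (13.74+17.45)/2 × 0.5 = 7.7975
  [1→4]: (17.45+9.48)/2 × 3 = 40.395
  [4→4.5]: (9.48+8.24)/2 × 0.5 = 4.43
  Sum = 56.0575 mcg/mL·h
Tail: C_last/k_e = 8.24/0.283 = 29.117
AUC_0→∞ (transdermal patch) = 56.0575 + 29.117 = 85.1745 mcg/mL·h
F = (AUC_ev/D_ev)/(AUC_iv/D_iv) = (85.1745/30)/(108/20) = 2.83915/5.4 = 0.5258

F = 0.526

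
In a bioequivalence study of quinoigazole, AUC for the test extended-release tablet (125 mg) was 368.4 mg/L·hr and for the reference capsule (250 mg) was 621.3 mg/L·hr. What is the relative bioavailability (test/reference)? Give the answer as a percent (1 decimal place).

F_rel = 118.6%

F_rel = (AUC_test/D_test) / (AUC_ref/D_ref)
      = (368.4/125) / (621.3/250)
      = 2.9472 / 2.4852 = 1.1859 = 118.59%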